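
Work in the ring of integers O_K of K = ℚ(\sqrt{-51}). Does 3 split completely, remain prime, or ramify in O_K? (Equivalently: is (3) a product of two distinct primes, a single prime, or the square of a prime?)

-51 mod 4 = 1, hence disc K = -51 and O_K = ℤ[(1+√-51)/2].
3 divides disc(K) = -51, so 3 ramifies.

ramifies in O_K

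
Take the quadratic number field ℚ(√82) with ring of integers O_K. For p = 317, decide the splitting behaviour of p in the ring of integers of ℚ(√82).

splits completely

Since 82 ≢ 1 mod 4, the ring of integers is ℤ[√82] with discriminant 4·82 = 328.
Since gcd(317, 328) = 1 the prime 317 does not ramify.
Legendre symbol by Euler's criterion: (82/317) ≡ 82^158 ≡ 1 (mod 317), i.e. (82/317) = 1.
Legendre symbol 1 ⇒ 317 is split.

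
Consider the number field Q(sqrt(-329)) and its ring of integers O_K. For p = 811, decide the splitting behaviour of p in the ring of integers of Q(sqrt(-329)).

split — (811) = 𝔭₁𝔭₂ with 𝔭₁ ≠ 𝔭₂

Since -329 ≢ 1 mod 4, the ring of integers is ℤ[√-329] with discriminant 4·(-329) = -1316.
disc(K) = -1316 is not divisible by 811; 811 is unramified.
Euler's criterion: (-329)^405 mod 811 = 1. Thus (-329|811) = 1.
(-329/811) = 1, so 811 splits.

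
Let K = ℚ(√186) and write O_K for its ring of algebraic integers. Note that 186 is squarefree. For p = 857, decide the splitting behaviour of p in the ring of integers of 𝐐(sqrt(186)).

inert

d = 186 ≡ 2 (mod 4), so O_K = ℤ[√186] and disc(K) = 4d = 744.
disc(K) = 744 is not divisible by 857; 857 is unramified.
(186/857) = 186^428 mod 857 = 856, giving Legendre symbol -1.
d is a non-residue mod p, hence 857 remains inert in O_K.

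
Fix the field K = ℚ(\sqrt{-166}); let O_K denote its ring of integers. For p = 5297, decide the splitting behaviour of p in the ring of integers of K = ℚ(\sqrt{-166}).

split

Since -166 ≢ 1 mod 4, the ring of integers is ℤ[√-166] with discriminant 4·(-166) = -664.
Since gcd(5297, -664) = 1 the prime 5297 does not ramify.
Legendre symbol by Euler's criterion: (-166/5297) ≡ (-166)^2648 ≡ 1 (mod 5297), i.e. (-166/5297) = 1.
d is a quadratic residue mod p, hence 5297 splits in O_K.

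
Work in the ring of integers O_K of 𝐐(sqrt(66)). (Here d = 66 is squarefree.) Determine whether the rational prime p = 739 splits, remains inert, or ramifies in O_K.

Since 66 ≢ 1 mod 4, the ring of integers is ℤ[√66] with discriminant 4·66 = 264.
Since gcd(739, 264) = 1 the prime 739 does not ramify.
Legendre symbol by Euler's criterion: (66/739) ≡ 66^369 ≡ 1 (mod 739), i.e. (66/739) = 1.
d is a quadratic residue mod p, hence 739 splits in O_K.

739 splits in O_K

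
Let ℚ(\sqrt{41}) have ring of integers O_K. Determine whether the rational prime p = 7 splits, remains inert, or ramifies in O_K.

Since 41 ≡ 1 mod 4, the ring of integers is ℤ[(1+√41)/2] with discriminant 41.
7 ∤ 41, so 7 is unramified.
(41/7) = 6^3 mod 7 = 6, giving Legendre symbol -1.
(41/7) = -1, so 7 is inert.

7 remains inert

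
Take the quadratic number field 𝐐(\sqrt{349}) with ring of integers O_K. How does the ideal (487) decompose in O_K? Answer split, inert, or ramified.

Since 349 ≡ 1 mod 4, the ring of integers is ℤ[(1+√349)/2] with discriminant 349.
Since gcd(487, 349) = 1 the prime 487 does not ramify.
(349/487) = 349^243 mod 487 = 486, giving Legendre symbol -1.
d is a non-residue mod p, hence 487 remains inert in O_K.

p is inert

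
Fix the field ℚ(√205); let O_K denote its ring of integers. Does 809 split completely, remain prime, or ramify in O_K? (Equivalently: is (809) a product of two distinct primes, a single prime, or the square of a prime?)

809 remains inert

d = 205 ≡ 1 (mod 4), so O_K = ℤ[(1+√205)/2] and disc(K) = d = 205.
Since gcd(809, 205) = 1 the prime 809 does not ramify.
Compute (205/809) via Euler: 205^((809-1)/2) mod 809 = 808, so (205/809) = -1.
(205/809) = -1, so 809 is inert.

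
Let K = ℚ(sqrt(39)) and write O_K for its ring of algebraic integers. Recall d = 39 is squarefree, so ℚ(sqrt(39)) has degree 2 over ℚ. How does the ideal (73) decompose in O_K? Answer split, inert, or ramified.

Since 39 ≢ 1 mod 4, the ring of integers is ℤ[√39] with discriminant 4·39 = 156.
disc(K) = 156 is not divisible by 73; 73 is unramified.
(39/73) = 39^36 mod 73 = 72, giving Legendre symbol -1.
Legendre symbol -1 ⇒ 73 is inert.

inert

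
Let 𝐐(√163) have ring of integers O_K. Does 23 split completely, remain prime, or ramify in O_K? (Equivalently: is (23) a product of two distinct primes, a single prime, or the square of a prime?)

23 splits in O_K

d = 163 ≡ 3 (mod 4), so O_K = ℤ[√163] and disc(K) = 4d = 652.
disc(K) = 652 is not divisible by 23; 23 is unramified.
(163/23) = 2^11 mod 23 = 1, giving Legendre symbol 1.
Legendre symbol 1 ⇒ 23 is split.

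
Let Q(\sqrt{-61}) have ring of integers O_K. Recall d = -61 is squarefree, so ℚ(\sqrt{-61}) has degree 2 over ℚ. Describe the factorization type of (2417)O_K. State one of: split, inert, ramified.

-61 mod 4 = 3, hence disc K = 4·(-61) = -244 and O_K = ℤ[√-61].
disc(K) = -244 is not divisible by 2417; 2417 is unramified.
Compute (-61/2417) via Euler: 2356^((2417-1)/2) mod 2417 = 2416, so (-61/2417) = -1.
Legendre symbol -1 ⇒ 2417 is inert.

2417 remains inert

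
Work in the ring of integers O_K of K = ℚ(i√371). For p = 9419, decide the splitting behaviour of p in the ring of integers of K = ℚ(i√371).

split

Since -371 ≡ 1 mod 4, the ring of integers is ℤ[(1+√-371)/2] with discriminant -371.
disc(K) = -371 is not divisible by 9419; 9419 is unramified.
Compute (-371/9419) via Euler: 9048^((9419-1)/2) mod 9419 = 1, so (-371/9419) = 1.
Legendre symbol 1 ⇒ 9419 is split.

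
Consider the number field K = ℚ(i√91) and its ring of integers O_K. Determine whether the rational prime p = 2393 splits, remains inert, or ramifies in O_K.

2393 remains inert

d = -91 ≡ 1 (mod 4), so O_K = ℤ[(1+√-91)/2] and disc(K) = d = -91.
disc(K) = -91 is not divisible by 2393; 2393 is unramified.
Legendre symbol by Euler's criterion: (-91/2393) ≡ (-91)^1196 ≡ 2392 (mod 2393), i.e. (-91/2393) = -1.
d is a non-residue mod p, hence 2393 remains inert in O_K.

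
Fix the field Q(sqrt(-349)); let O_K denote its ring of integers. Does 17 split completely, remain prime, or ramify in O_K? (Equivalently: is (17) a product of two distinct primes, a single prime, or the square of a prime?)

Since -349 ≢ 1 mod 4, the ring of integers is ℤ[√-349] with discriminant 4·(-349) = -1396.
Since gcd(17, -1396) = 1 the prime 17 does not ramify.
(-349/17) = 8^8 mod 17 = 1, giving Legendre symbol 1.
d is a quadratic residue mod p, hence 17 splits in O_K.

splits completely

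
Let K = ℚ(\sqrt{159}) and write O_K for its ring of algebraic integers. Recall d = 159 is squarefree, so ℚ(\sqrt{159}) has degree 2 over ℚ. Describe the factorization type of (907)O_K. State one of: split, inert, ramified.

Since 159 ≢ 1 mod 4, the ring of integers is ℤ[√159] with discriminant 4·159 = 636.
disc(K) = 636 is not divisible by 907; 907 is unramified.
(159/907) = 159^453 mod 907 = 906, giving Legendre symbol -1.
d is a non-residue mod p, hence 907 remains inert in O_K.

907 remains inert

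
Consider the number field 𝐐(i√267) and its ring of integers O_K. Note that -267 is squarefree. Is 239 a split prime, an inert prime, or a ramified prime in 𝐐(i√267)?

splits completely

d = -267 ≡ 1 (mod 4), so O_K = ℤ[(1+√-267)/2] and disc(K) = d = -267.
239 ∤ -267, so 239 is unramified.
Compute (-267/239) via Euler: 211^((239-1)/2) mod 239 = 1, so (-267/239) = 1.
d is a quadratic residue mod p, hence 239 splits in O_K.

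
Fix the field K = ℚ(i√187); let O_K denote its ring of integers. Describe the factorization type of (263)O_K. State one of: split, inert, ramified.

263 remains inert

-187 mod 4 = 1, hence disc K = -187 and O_K = ℤ[(1+√-187)/2].
263 ∤ -187, so 263 is unramified.
Compute (-187/263) via Euler: 76^((263-1)/2) mod 263 = 262, so (-187/263) = -1.
(-187/263) = -1, so 263 is inert.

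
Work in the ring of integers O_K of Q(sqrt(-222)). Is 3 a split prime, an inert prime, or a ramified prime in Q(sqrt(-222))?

3 is ramified

d = -222 ≡ 2 (mod 4), so O_K = ℤ[√-222] and disc(K) = 4d = -888.
disc(K) = -888 = 3·(-296), so p = 3 is ramified.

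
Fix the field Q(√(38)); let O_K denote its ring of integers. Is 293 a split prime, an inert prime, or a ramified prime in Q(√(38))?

d = 38 ≡ 2 (mod 4), so O_K = ℤ[√38] and disc(K) = 4d = 152.
293 ∤ 152, so 293 is unramified.
Compute (38/293) via Euler: 38^((293-1)/2) mod 293 = 1, so (38/293) = 1.
Legendre symbol 1 ⇒ 293 is split.

p splits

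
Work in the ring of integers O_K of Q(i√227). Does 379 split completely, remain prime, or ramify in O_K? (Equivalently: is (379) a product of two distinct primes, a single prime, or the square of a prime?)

379 remains inert

-227 mod 4 = 1, hence disc K = -227 and O_K = ℤ[(1+√-227)/2].
disc(K) = -227 is not divisible by 379; 379 is unramified.
(-227/379) = 152^189 mod 379 = 378, giving Legendre symbol -1.
(-227/379) = -1, so 379 is inert.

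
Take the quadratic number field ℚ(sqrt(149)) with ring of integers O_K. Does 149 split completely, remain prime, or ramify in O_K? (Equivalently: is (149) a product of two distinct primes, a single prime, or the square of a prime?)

149 mod 4 = 1, hence disc K = 149 and O_K = ℤ[(1+√149)/2].
disc(K) = 149 = 149·1, so p = 149 is ramified.

ramified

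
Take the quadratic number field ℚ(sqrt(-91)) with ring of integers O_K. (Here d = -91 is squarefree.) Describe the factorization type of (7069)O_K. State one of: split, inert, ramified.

Since -91 ≡ 1 mod 4, the ring of integers is ℤ[(1+√-91)/2] with discriminant -91.
Since gcd(7069, -91) = 1 the prime 7069 does not ramify.
Legendre symbol by Euler's criterion: (-91/7069) ≡ (-91)^3534 ≡ 7068 (mod 7069), i.e. (-91/7069) = -1.
d is a non-residue mod p, hence 7069 remains inert in O_K.

remains prime (inert)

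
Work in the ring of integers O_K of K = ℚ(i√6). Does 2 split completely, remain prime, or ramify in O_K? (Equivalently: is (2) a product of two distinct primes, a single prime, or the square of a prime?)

d = -6 ≡ 2 (mod 4), so O_K = ℤ[√-6] and disc(K) = 4d = -24.
disc(K) = -24 = 2·(-12), so p = 2 is ramified.

2 is ramified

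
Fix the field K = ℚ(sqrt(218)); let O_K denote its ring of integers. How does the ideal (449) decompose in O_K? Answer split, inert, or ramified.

449 remains inert

d = 218 ≡ 2 (mod 4), so O_K = ℤ[√218] and disc(K) = 4d = 872.
disc(K) = 872 is not divisible by 449; 449 is unramified.
(218/449) = 218^224 mod 449 = 448, giving Legendre symbol -1.
d is a non-residue mod p, hence 449 remains inert in O_K.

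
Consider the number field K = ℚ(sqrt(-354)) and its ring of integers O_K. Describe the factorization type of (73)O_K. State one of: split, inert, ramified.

73 remains inert

Since -354 ≢ 1 mod 4, the ring of integers is ℤ[√-354] with discriminant 4·(-354) = -1416.
disc(K) = -1416 is not divisible by 73; 73 is unramified.
Legendre symbol by Euler's criterion: (-354/73) ≡ (-354)^36 ≡ 72 (mod 73), i.e. (-354/73) = -1.
d is a non-residue mod p, hence 73 remains inert in O_K.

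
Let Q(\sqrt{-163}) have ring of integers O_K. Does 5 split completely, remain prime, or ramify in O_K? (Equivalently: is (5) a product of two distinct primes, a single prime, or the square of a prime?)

Since -163 ≡ 1 mod 4, the ring of integers is ℤ[(1+√-163)/2] with discriminant -163.
disc(K) = -163 is not divisible by 5; 5 is unramified.
(-163/5) = 2^2 mod 5 = 4, giving Legendre symbol -1.
Legendre symbol -1 ⇒ 5 is inert.

remains prime (inert)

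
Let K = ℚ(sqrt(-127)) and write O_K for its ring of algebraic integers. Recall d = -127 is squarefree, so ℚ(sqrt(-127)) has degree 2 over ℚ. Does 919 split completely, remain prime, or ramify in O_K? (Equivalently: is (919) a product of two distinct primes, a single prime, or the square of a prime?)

-127 mod 4 = 1, hence disc K = -127 and O_K = ℤ[(1+√-127)/2].
disc(K) = -127 is not divisible by 919; 919 is unramified.
Euler's criterion: (-127)^459 mod 919 = 1. Thus (-127|919) = 1.
Legendre symbol 1 ⇒ 919 is split.

splits completely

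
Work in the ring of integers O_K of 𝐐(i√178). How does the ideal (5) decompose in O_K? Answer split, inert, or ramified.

d = -178 ≡ 2 (mod 4), so O_K = ℤ[√-178] and disc(K) = 4d = -712.
disc(K) = -712 is not divisible by 5; 5 is unramified.
Euler's criterion: (-178)^2 mod 5 = 4. Thus (-178|5) = -1.
(-178/5) = -1, so 5 is inert.

p is inert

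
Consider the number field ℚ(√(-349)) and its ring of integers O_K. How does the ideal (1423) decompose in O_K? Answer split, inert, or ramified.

p is inert

d = -349 ≡ 3 (mod 4), so O_K = ℤ[√-349] and disc(K) = 4d = -1396.
Since gcd(1423, -1396) = 1 the prime 1423 does not ramify.
Euler's criterion: (-349)^711 mod 1423 = 1422. Thus (-349|1423) = -1.
Legendre symbol -1 ⇒ 1423 is inert.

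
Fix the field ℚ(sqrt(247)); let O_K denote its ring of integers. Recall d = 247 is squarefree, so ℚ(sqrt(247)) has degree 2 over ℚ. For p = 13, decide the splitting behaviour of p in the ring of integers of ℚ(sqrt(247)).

ramified — (13) = 𝔭²

Since 247 ≢ 1 mod 4, the ring of integers is ℤ[√247] with discriminant 4·247 = 988.
13 divides disc(K) = 988, so 13 ramifies.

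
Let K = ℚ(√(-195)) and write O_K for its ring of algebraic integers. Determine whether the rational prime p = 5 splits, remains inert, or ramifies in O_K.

ramified — (5) = 𝔭²

Since -195 ≡ 1 mod 4, the ring of integers is ℤ[(1+√-195)/2] with discriminant -195.
disc(K) = -195 = 5·(-39), so p = 5 is ramified.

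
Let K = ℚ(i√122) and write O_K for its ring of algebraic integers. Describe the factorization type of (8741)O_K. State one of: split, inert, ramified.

8741 splits in O_K

-122 mod 4 = 2, hence disc K = 4·(-122) = -488 and O_K = ℤ[√-122].
Since gcd(8741, -488) = 1 the prime 8741 does not ramify.
Legendre symbol by Euler's criterion: (-122/8741) ≡ (-122)^4370 ≡ 1 (mod 8741), i.e. (-122/8741) = 1.
Legendre symbol 1 ⇒ 8741 is split.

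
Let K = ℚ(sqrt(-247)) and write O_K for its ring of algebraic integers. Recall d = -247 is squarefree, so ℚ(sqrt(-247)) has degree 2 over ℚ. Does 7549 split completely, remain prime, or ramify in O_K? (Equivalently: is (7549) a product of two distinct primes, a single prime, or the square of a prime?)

d = -247 ≡ 1 (mod 4), so O_K = ℤ[(1+√-247)/2] and disc(K) = d = -247.
disc(K) = -247 is not divisible by 7549; 7549 is unramified.
Euler's criterion: (-247)^3774 mod 7549 = 1. Thus (-247|7549) = 1.
d is a quadratic residue mod p, hence 7549 splits in O_K.

splits completely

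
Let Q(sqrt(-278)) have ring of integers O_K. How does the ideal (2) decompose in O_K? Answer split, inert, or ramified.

Since -278 ≢ 1 mod 4, the ring of integers is ℤ[√-278] with discriminant 4·(-278) = -1112.
2 divides disc(K) = -1112, so 2 ramifies.

2 is ramified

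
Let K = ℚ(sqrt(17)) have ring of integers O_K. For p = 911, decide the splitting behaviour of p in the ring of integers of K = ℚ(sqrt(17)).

911 remains inert

d = 17 ≡ 1 (mod 4), so O_K = ℤ[(1+√17)/2] and disc(K) = d = 17.
disc(K) = 17 is not divisible by 911; 911 is unramified.
Compute (17/911) via Euler: 17^((911-1)/2) mod 911 = 910, so (17/911) = -1.
d is a non-residue mod p, hence 911 remains inert in O_K.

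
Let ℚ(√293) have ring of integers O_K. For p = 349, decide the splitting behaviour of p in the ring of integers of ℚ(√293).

293 mod 4 = 1, hence disc K = 293 and O_K = ℤ[(1+√293)/2].
Since gcd(349, 293) = 1 the prime 349 does not ramify.
(293/349) = 293^174 mod 349 = 1, giving Legendre symbol 1.
(293/349) = 1, so 349 splits.

split — (349) = 𝔭₁𝔭₂ with 𝔭₁ ≠ 𝔭₂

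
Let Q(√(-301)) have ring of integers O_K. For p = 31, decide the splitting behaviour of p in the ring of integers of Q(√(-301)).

d = -301 ≡ 3 (mod 4), so O_K = ℤ[√-301] and disc(K) = 4d = -1204.
Since gcd(31, -1204) = 1 the prime 31 does not ramify.
Euler's criterion: (-301)^15 mod 31 = 1. Thus (-301|31) = 1.
Legendre symbol 1 ⇒ 31 is split.

split — (31) = 𝔭₁𝔭₂ with 𝔭₁ ≠ 𝔭₂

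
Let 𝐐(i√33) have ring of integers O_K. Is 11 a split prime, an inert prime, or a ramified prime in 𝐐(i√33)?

-33 mod 4 = 3, hence disc K = 4·(-33) = -132 and O_K = ℤ[√-33].
disc(K) = -132 = 11·(-12), so p = 11 is ramified.

11 is ramified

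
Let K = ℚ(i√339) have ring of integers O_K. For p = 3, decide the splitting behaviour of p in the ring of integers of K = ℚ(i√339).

d = -339 ≡ 1 (mod 4), so O_K = ℤ[(1+√-339)/2] and disc(K) = d = -339.
Ramification test: 3 | -339. The prime 3 ramifies in K.

ramified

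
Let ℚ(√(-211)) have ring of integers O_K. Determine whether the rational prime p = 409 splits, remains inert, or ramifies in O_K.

inert

d = -211 ≡ 1 (mod 4), so O_K = ℤ[(1+√-211)/2] and disc(K) = d = -211.
disc(K) = -211 is not divisible by 409; 409 is unramified.
Legendre symbol by Euler's criterion: (-211/409) ≡ (-211)^204 ≡ 408 (mod 409), i.e. (-211/409) = -1.
d is a non-residue mod p, hence 409 remains inert in O_K.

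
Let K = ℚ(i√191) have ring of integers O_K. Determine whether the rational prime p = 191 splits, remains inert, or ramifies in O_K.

d = -191 ≡ 1 (mod 4), so O_K = ℤ[(1+√-191)/2] and disc(K) = d = -191.
Ramification test: 191 | -191. The prime 191 ramifies in K.

ramified — (191) = 𝔭²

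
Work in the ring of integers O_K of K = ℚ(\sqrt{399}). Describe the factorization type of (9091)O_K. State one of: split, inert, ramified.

399 mod 4 = 3, hence disc K = 4·399 = 1596 and O_K = ℤ[√399].
disc(K) = 1596 is not divisible by 9091; 9091 is unramified.
Legendre symbol by Euler's criterion: (399/9091) ≡ 399^4545 ≡ 1 (mod 9091), i.e. (399/9091) = 1.
Legendre symbol 1 ⇒ 9091 is split.

9091 splits in O_K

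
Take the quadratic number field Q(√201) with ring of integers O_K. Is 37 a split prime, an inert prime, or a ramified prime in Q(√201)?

p splits

Since 201 ≡ 1 mod 4, the ring of integers is ℤ[(1+√201)/2] with discriminant 201.
disc(K) = 201 is not divisible by 37; 37 is unramified.
(201/37) = 16^18 mod 37 = 1, giving Legendre symbol 1.
(201/37) = 1, so 37 splits.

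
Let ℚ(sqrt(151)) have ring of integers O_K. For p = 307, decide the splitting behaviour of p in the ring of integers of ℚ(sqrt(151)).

Since 151 ≢ 1 mod 4, the ring of integers is ℤ[√151] with discriminant 4·151 = 604.
Since gcd(307, 604) = 1 the prime 307 does not ramify.
Legendre symbol by Euler's criterion: (151/307) ≡ 151^153 ≡ 306 (mod 307), i.e. (151/307) = -1.
d is a non-residue mod p, hence 307 remains inert in O_K.

307 remains inert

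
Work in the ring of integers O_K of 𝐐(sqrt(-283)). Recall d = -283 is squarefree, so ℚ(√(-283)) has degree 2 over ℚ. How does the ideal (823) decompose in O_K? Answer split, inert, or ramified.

p splits

-283 mod 4 = 1, hence disc K = -283 and O_K = ℤ[(1+√-283)/2].
Since gcd(823, -283) = 1 the prime 823 does not ramify.
(-283/823) = 540^411 mod 823 = 1, giving Legendre symbol 1.
Legendre symbol 1 ⇒ 823 is split.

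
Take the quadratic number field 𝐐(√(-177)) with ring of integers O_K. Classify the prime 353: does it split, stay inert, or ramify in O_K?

Since -177 ≢ 1 mod 4, the ring of integers is ℤ[√-177] with discriminant 4·(-177) = -708.
Since gcd(353, -708) = 1 the prime 353 does not ramify.
Compute (-177/353) via Euler: 176^((353-1)/2) mod 353 = 1, so (-177/353) = 1.
Legendre symbol 1 ⇒ 353 is split.

splits completely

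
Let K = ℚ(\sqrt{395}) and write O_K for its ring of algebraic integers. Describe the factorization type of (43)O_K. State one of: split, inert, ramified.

inert — (43) stays prime in O_K

Since 395 ≢ 1 mod 4, the ring of integers is ℤ[√395] with discriminant 4·395 = 1580.
43 ∤ 1580, so 43 is unramified.
Compute (395/43) via Euler: 8^((43-1)/2) mod 43 = 42, so (395/43) = -1.
(395/43) = -1, so 43 is inert.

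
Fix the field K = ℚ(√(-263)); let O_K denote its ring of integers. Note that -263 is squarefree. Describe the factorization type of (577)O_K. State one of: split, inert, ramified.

splits completely

Since -263 ≡ 1 mod 4, the ring of integers is ℤ[(1+√-263)/2] with discriminant -263.
disc(K) = -263 is not divisible by 577; 577 is unramified.
Legendre symbol by Euler's criterion: (-263/577) ≡ (-263)^288 ≡ 1 (mod 577), i.e. (-263/577) = 1.
Legendre symbol 1 ⇒ 577 is split.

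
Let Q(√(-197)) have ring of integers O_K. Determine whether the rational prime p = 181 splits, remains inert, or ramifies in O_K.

181 splits in O_K

-197 mod 4 = 3, hence disc K = 4·(-197) = -788 and O_K = ℤ[√-197].
Since gcd(181, -788) = 1 the prime 181 does not ramify.
Euler's criterion: (-197)^90 mod 181 = 1. Thus (-197|181) = 1.
d is a quadratic residue mod p, hence 181 splits in O_K.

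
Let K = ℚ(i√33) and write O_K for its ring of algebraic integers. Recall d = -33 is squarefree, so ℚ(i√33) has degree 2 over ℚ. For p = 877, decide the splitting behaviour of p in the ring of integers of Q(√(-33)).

p is inert

Since -33 ≢ 1 mod 4, the ring of integers is ℤ[√-33] with discriminant 4·(-33) = -132.
Since gcd(877, -132) = 1 the prime 877 does not ramify.
(-33/877) = 844^438 mod 877 = 876, giving Legendre symbol -1.
(-33/877) = -1, so 877 is inert.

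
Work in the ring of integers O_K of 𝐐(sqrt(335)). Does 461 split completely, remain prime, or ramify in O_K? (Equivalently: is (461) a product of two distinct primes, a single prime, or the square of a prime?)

Since 335 ≢ 1 mod 4, the ring of integers is ℤ[√335] with discriminant 4·335 = 1340.
461 ∤ 1340, so 461 is unramified.
Compute (335/461) via Euler: 335^((461-1)/2) mod 461 = 1, so (335/461) = 1.
d is a quadratic residue mod p, hence 461 splits in O_K.

p splits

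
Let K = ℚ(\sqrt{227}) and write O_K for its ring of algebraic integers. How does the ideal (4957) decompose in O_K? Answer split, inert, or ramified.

split

Since 227 ≢ 1 mod 4, the ring of integers is ℤ[√227] with discriminant 4·227 = 908.
4957 ∤ 908, so 4957 is unramified.
Legendre symbol by Euler's criterion: (227/4957) ≡ 227^2478 ≡ 1 (mod 4957), i.e. (227/4957) = 1.
d is a quadratic residue mod p, hence 4957 splits in O_K.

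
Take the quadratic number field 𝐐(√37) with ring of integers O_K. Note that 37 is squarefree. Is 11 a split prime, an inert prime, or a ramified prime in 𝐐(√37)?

p splits

37 mod 4 = 1, hence disc K = 37 and O_K = ℤ[(1+√37)/2].
disc(K) = 37 is not divisible by 11; 11 is unramified.
Euler's criterion: 37^5 mod 11 = 1. Thus (37|11) = 1.
Legendre symbol 1 ⇒ 11 is split.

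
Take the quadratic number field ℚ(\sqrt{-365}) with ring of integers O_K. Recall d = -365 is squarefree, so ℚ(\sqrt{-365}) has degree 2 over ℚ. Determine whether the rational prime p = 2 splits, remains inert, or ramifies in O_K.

d = -365 ≡ 3 (mod 4), so O_K = ℤ[√-365] and disc(K) = 4d = -1460.
disc(K) = -1460 = 2·(-730), so p = 2 is ramified.

2 is ramified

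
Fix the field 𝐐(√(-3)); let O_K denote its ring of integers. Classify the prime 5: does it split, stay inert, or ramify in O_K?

-3 mod 4 = 1, hence disc K = -3 and O_K = ℤ[(1+√-3)/2].
5 ∤ -3, so 5 is unramified.
(-3/5) = 2^2 mod 5 = 4, giving Legendre symbol -1.
(-3/5) = -1, so 5 is inert.

inert — (5) stays prime in O_K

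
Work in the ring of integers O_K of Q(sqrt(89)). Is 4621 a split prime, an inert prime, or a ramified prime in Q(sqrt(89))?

inert — (4621) stays prime in O_K

89 mod 4 = 1, hence disc K = 89 and O_K = ℤ[(1+√89)/2].
Since gcd(4621, 89) = 1 the prime 4621 does not ramify.
(89/4621) = 89^2310 mod 4621 = 4620, giving Legendre symbol -1.
d is a non-residue mod p, hence 4621 remains inert in O_K.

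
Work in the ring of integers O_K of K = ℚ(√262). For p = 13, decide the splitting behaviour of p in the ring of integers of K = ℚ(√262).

inert — (13) stays prime in O_K

Since 262 ≢ 1 mod 4, the ring of integers is ℤ[√262] with discriminant 4·262 = 1048.
disc(K) = 1048 is not divisible by 13; 13 is unramified.
Euler's criterion: 262^6 mod 13 = 12. Thus (262|13) = -1.
(262/13) = -1, so 13 is inert.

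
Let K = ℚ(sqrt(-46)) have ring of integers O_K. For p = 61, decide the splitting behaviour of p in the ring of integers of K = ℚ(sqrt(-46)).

splits completely

Since -46 ≢ 1 mod 4, the ring of integers is ℤ[√-46] with discriminant 4·(-46) = -184.
disc(K) = -184 is not divisible by 61; 61 is unramified.
Euler's criterion: (-46)^30 mod 61 = 1. Thus (-46|61) = 1.
(-46/61) = 1, so 61 splits.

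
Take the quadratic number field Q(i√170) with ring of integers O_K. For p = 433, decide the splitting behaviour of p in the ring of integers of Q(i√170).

Since -170 ≢ 1 mod 4, the ring of integers is ℤ[√-170] with discriminant 4·(-170) = -680.
433 ∤ -680, so 433 is unramified.
(-170/433) = 263^216 mod 433 = 432, giving Legendre symbol -1.
(-170/433) = -1, so 433 is inert.

p is inert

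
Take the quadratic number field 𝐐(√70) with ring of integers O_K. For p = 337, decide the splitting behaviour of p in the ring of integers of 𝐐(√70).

Since 70 ≢ 1 mod 4, the ring of integers is ℤ[√70] with discriminant 4·70 = 280.
337 ∤ 280, so 337 is unramified.
Compute (70/337) via Euler: 70^((337-1)/2) mod 337 = 336, so (70/337) = -1.
(70/337) = -1, so 337 is inert.

remains prime (inert)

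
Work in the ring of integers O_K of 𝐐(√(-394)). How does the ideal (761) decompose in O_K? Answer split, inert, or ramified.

d = -394 ≡ 2 (mod 4), so O_K = ℤ[√-394] and disc(K) = 4d = -1576.
disc(K) = -1576 is not divisible by 761; 761 is unramified.
Compute (-394/761) via Euler: 367^((761-1)/2) mod 761 = 760, so (-394/761) = -1.
(-394/761) = -1, so 761 is inert.

remains prime (inert)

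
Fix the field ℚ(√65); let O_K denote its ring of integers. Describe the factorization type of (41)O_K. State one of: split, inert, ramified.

p is inert

65 mod 4 = 1, hence disc K = 65 and O_K = ℤ[(1+√65)/2].
Since gcd(41, 65) = 1 the prime 41 does not ramify.
Legendre symbol by Euler's criterion: (65/41) ≡ 65^20 ≡ 40 (mod 41), i.e. (65/41) = -1.
(65/41) = -1, so 41 is inert.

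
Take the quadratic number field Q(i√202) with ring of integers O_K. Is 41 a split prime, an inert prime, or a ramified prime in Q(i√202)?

d = -202 ≡ 2 (mod 4), so O_K = ℤ[√-202] and disc(K) = 4d = -808.
41 ∤ -808, so 41 is unramified.
Legendre symbol by Euler's criterion: (-202/41) ≡ (-202)^20 ≡ 40 (mod 41), i.e. (-202/41) = -1.
(-202/41) = -1, so 41 is inert.

inert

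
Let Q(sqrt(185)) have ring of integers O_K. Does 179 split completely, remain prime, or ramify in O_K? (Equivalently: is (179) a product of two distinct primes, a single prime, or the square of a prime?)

Since 185 ≡ 1 mod 4, the ring of integers is ℤ[(1+√185)/2] with discriminant 185.
disc(K) = 185 is not divisible by 179; 179 is unramified.
Euler's criterion: 185^89 mod 179 = 178. Thus (185|179) = -1.
(185/179) = -1, so 179 is inert.

p is inert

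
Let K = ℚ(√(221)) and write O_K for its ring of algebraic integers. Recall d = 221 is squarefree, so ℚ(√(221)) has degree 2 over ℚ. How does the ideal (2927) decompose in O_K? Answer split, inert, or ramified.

221 mod 4 = 1, hence disc K = 221 and O_K = ℤ[(1+√221)/2].
disc(K) = 221 is not divisible by 2927; 2927 is unramified.
Euler's criterion: 221^1463 mod 2927 = 1. Thus (221|2927) = 1.
d is a quadratic residue mod p, hence 2927 splits in O_K.

splits completely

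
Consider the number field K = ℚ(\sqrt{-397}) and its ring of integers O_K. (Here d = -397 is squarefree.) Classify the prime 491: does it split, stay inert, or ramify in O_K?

d = -397 ≡ 3 (mod 4), so O_K = ℤ[√-397] and disc(K) = 4d = -1588.
disc(K) = -1588 is not divisible by 491; 491 is unramified.
Compute (-397/491) via Euler: 94^((491-1)/2) mod 491 = 1, so (-397/491) = 1.
Legendre symbol 1 ⇒ 491 is split.

split — (491) = 𝔭₁𝔭₂ with 𝔭₁ ≠ 𝔭₂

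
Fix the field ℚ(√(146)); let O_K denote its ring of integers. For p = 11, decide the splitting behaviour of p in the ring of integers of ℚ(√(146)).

Since 146 ≢ 1 mod 4, the ring of integers is ℤ[√146] with discriminant 4·146 = 584.
disc(K) = 584 is not divisible by 11; 11 is unramified.
Legendre symbol by Euler's criterion: (146/11) ≡ 146^5 ≡ 1 (mod 11), i.e. (146/11) = 1.
d is a quadratic residue mod p, hence 11 splits in O_K.

split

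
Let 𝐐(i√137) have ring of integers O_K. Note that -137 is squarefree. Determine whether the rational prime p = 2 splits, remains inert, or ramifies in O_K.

ramified — (2) = 𝔭²

Since -137 ≢ 1 mod 4, the ring of integers is ℤ[√-137] with discriminant 4·(-137) = -548.
2 divides disc(K) = -548, so 2 ramifies.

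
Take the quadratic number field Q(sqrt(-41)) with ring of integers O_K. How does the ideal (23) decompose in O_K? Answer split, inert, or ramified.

d = -41 ≡ 3 (mod 4), so O_K = ℤ[√-41] and disc(K) = 4d = -164.
23 ∤ -164, so 23 is unramified.
Euler's criterion: (-41)^11 mod 23 = 22. Thus (-41|23) = -1.
(-41/23) = -1, so 23 is inert.

remains prime (inert)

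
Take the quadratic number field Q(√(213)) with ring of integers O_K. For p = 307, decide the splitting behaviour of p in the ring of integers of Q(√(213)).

d = 213 ≡ 1 (mod 4), so O_K = ℤ[(1+√213)/2] and disc(K) = d = 213.
disc(K) = 213 is not divisible by 307; 307 is unramified.
Euler's criterion: 213^153 mod 307 = 306. Thus (213|307) = -1.
(213/307) = -1, so 307 is inert.

p is inert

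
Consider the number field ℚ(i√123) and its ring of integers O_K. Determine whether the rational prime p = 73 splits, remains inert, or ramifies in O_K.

-123 mod 4 = 1, hence disc K = -123 and O_K = ℤ[(1+√-123)/2].
73 ∤ -123, so 73 is unramified.
Euler's criterion: (-123)^36 mod 73 = 1. Thus (-123|73) = 1.
(-123/73) = 1, so 73 splits.

splits completely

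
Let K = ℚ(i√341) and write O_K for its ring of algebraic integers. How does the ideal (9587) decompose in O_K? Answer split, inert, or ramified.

split — (9587) = 𝔭₁𝔭₂ with 𝔭₁ ≠ 𝔭₂

d = -341 ≡ 3 (mod 4), so O_K = ℤ[√-341] and disc(K) = 4d = -1364.
9587 ∤ -1364, so 9587 is unramified.
(-341/9587) = 9246^4793 mod 9587 = 1, giving Legendre symbol 1.
Legendre symbol 1 ⇒ 9587 is split.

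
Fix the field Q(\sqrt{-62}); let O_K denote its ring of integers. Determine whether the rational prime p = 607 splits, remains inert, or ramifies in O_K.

-62 mod 4 = 2, hence disc K = 4·(-62) = -248 and O_K = ℤ[√-62].
607 ∤ -248, so 607 is unramified.
Euler's criterion: (-62)^303 mod 607 = 1. Thus (-62|607) = 1.
Legendre symbol 1 ⇒ 607 is split.

splits completely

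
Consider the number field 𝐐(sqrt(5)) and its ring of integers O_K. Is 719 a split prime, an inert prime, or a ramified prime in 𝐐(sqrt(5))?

splits completely

Since 5 ≡ 1 mod 4, the ring of integers is ℤ[(1+√5)/2] with discriminant 5.
719 ∤ 5, so 719 is unramified.
Euler's criterion: 5^359 mod 719 = 1. Thus (5|719) = 1.
d is a quadratic residue mod p, hence 719 splits in O_K.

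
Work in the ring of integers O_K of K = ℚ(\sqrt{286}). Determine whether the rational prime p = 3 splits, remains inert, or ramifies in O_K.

286 mod 4 = 2, hence disc K = 4·286 = 1144 and O_K = ℤ[√286].
3 ∤ 1144, so 3 is unramified.
Legendre symbol by Euler's criterion: (286/3) ≡ 286^1 ≡ 1 (mod 3), i.e. (286/3) = 1.
Legendre symbol 1 ⇒ 3 is split.

p splits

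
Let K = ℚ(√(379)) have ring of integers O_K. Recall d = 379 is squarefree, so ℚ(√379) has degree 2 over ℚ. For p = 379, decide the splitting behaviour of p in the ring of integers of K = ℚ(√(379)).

379 mod 4 = 3, hence disc K = 4·379 = 1516 and O_K = ℤ[√379].
disc(K) = 1516 = 379·4, so p = 379 is ramified.

ramified — (379) = 𝔭²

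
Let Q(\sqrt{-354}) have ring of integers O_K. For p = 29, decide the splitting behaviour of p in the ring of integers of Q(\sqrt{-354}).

d = -354 ≡ 2 (mod 4), so O_K = ℤ[√-354] and disc(K) = 4d = -1416.
29 ∤ -1416, so 29 is unramified.
Legendre symbol by Euler's criterion: (-354/29) ≡ (-354)^14 ≡ 1 (mod 29), i.e. (-354/29) = 1.
(-354/29) = 1, so 29 splits.

split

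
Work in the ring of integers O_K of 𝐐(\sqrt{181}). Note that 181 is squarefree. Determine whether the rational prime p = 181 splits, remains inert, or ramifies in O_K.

ramified

181 mod 4 = 1, hence disc K = 181 and O_K = ℤ[(1+√181)/2].
disc(K) = 181 = 181·1, so p = 181 is ramified.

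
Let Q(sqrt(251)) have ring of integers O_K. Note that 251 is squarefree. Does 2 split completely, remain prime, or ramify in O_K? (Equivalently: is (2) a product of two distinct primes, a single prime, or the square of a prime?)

d = 251 ≡ 3 (mod 4), so O_K = ℤ[√251] and disc(K) = 4d = 1004.
disc(K) = 1004 = 2·502, so p = 2 is ramified.

ramified — (2) = 𝔭²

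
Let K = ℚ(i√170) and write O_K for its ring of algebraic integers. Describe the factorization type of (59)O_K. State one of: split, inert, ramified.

59 splits in O_K

d = -170 ≡ 2 (mod 4), so O_K = ℤ[√-170] and disc(K) = 4d = -680.
disc(K) = -680 is not divisible by 59; 59 is unramified.
Legendre symbol by Euler's criterion: (-170/59) ≡ (-170)^29 ≡ 1 (mod 59), i.e. (-170/59) = 1.
Legendre symbol 1 ⇒ 59 is split.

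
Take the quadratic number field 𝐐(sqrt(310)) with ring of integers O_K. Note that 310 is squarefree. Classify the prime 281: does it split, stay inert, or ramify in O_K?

310 mod 4 = 2, hence disc K = 4·310 = 1240 and O_K = ℤ[√310].
281 ∤ 1240, so 281 is unramified.
(310/281) = 29^140 mod 281 = 1, giving Legendre symbol 1.
Legendre symbol 1 ⇒ 281 is split.

splits completely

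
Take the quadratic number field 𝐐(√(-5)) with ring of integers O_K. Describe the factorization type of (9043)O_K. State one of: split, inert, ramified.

-5 mod 4 = 3, hence disc K = 4·(-5) = -20 and O_K = ℤ[√-5].
disc(K) = -20 is not divisible by 9043; 9043 is unramified.
Legendre symbol by Euler's criterion: (-5/9043) ≡ (-5)^4521 ≡ 1 (mod 9043), i.e. (-5/9043) = 1.
Legendre symbol 1 ⇒ 9043 is split.

split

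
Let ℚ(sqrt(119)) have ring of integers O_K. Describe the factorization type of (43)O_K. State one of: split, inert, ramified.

remains prime (inert)

Since 119 ≢ 1 mod 4, the ring of integers is ℤ[√119] with discriminant 4·119 = 476.
disc(K) = 476 is not divisible by 43; 43 is unramified.
Legendre symbol by Euler's criterion: (119/43) ≡ 119^21 ≡ 42 (mod 43), i.e. (119/43) = -1.
d is a non-residue mod p, hence 43 remains inert in O_K.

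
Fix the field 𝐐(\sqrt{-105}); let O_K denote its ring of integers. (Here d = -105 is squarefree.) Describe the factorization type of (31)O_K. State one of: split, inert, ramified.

split

d = -105 ≡ 3 (mod 4), so O_K = ℤ[√-105] and disc(K) = 4d = -420.
31 ∤ -420, so 31 is unramified.
(-105/31) = 19^15 mod 31 = 1, giving Legendre symbol 1.
Legendre symbol 1 ⇒ 31 is split.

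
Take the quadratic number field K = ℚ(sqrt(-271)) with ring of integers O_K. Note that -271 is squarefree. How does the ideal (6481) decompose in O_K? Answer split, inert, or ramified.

d = -271 ≡ 1 (mod 4), so O_K = ℤ[(1+√-271)/2] and disc(K) = d = -271.
6481 ∤ -271, so 6481 is unramified.
Legendre symbol by Euler's criterion: (-271/6481) ≡ (-271)^3240 ≡ 1 (mod 6481), i.e. (-271/6481) = 1.
(-271/6481) = 1, so 6481 splits.

p splits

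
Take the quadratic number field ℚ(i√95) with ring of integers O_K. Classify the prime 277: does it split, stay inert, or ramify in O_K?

-95 mod 4 = 1, hence disc K = -95 and O_K = ℤ[(1+√-95)/2].
277 ∤ -95, so 277 is unramified.
Compute (-95/277) via Euler: 182^((277-1)/2) mod 277 = 276, so (-95/277) = -1.
(-95/277) = -1, so 277 is inert.

inert — (277) stays prime in O_K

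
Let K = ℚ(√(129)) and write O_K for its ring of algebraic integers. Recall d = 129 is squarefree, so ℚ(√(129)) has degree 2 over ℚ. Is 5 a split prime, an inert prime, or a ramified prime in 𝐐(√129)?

Since 129 ≡ 1 mod 4, the ring of integers is ℤ[(1+√129)/2] with discriminant 129.
disc(K) = 129 is not divisible by 5; 5 is unramified.
(129/5) = 4^2 mod 5 = 1, giving Legendre symbol 1.
(129/5) = 1, so 5 splits.

splits completely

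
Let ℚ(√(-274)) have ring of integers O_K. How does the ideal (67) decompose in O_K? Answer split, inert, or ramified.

inert — (67) stays prime in O_K

d = -274 ≡ 2 (mod 4), so O_K = ℤ[√-274] and disc(K) = 4d = -1096.
disc(K) = -1096 is not divisible by 67; 67 is unramified.
(-274/67) = 61^33 mod 67 = 66, giving Legendre symbol -1.
Legendre symbol -1 ⇒ 67 is inert.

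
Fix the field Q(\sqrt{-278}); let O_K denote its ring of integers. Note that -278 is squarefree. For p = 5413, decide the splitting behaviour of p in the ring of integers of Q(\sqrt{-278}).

-278 mod 4 = 2, hence disc K = 4·(-278) = -1112 and O_K = ℤ[√-278].
disc(K) = -1112 is not divisible by 5413; 5413 is unramified.
(-278/5413) = 5135^2706 mod 5413 = 5412, giving Legendre symbol -1.
(-278/5413) = -1, so 5413 is inert.

remains prime (inert)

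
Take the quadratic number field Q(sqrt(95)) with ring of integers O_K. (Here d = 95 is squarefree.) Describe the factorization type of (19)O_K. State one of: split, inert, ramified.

19 is ramified

95 mod 4 = 3, hence disc K = 4·95 = 380 and O_K = ℤ[√95].
Ramification test: 19 | 380. The prime 19 ramifies in K.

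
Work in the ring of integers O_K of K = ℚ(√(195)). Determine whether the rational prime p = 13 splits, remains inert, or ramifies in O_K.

ramified

195 mod 4 = 3, hence disc K = 4·195 = 780 and O_K = ℤ[√195].
Ramification test: 13 | 780. The prime 13 ramifies in K.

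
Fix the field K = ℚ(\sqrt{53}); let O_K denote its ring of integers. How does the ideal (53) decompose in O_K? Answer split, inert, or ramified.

53 mod 4 = 1, hence disc K = 53 and O_K = ℤ[(1+√53)/2].
disc(K) = 53 = 53·1, so p = 53 is ramified.

ramified — (53) = 𝔭²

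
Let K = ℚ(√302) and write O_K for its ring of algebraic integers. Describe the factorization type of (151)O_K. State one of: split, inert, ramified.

d = 302 ≡ 2 (mod 4), so O_K = ℤ[√302] and disc(K) = 4d = 1208.
disc(K) = 1208 = 151·8, so p = 151 is ramified.

p ramifies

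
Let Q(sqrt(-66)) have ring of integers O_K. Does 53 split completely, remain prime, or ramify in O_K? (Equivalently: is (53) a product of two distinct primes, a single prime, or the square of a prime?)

splits completely

-66 mod 4 = 2, hence disc K = 4·(-66) = -264 and O_K = ℤ[√-66].
disc(K) = -264 is not divisible by 53; 53 is unramified.
Legendre symbol by Euler's criterion: (-66/53) ≡ (-66)^26 ≡ 1 (mod 53), i.e. (-66/53) = 1.
d is a quadratic residue mod p, hence 53 splits in O_K.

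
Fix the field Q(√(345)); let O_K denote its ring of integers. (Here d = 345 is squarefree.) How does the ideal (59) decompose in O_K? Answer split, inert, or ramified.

p is inert

345 mod 4 = 1, hence disc K = 345 and O_K = ℤ[(1+√345)/2].
Since gcd(59, 345) = 1 the prime 59 does not ramify.
(345/59) = 50^29 mod 59 = 58, giving Legendre symbol -1.
d is a non-residue mod p, hence 59 remains inert in O_K.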